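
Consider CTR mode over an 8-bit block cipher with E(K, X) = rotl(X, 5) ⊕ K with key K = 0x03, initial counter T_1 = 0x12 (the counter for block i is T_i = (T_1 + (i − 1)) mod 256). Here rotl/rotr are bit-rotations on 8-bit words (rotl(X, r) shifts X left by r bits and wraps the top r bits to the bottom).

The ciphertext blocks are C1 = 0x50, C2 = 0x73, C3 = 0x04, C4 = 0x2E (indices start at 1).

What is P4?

CTR decryption: S_i = E(K, T_i) where T_i is the counter for block i; P_i = C_i ⊕ S_i.
P4: T = 0x15, S = E(K, T) = 0xA1; 0x2E ⊕ 0xA1 = 0x8F.

P4 = 0x8F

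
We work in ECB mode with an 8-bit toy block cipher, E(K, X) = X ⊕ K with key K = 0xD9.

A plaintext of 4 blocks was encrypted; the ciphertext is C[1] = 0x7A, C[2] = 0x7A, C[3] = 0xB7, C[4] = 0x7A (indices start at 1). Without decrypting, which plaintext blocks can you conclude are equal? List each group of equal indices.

ECB encrypts each block independently with the same key, so equal ciphertext blocks imply equal plaintext blocks.
C[1] = C[2] = C[4] = 0x7A, so P[1] = P[2] = P[4].

P[1] = P[2] = P[4]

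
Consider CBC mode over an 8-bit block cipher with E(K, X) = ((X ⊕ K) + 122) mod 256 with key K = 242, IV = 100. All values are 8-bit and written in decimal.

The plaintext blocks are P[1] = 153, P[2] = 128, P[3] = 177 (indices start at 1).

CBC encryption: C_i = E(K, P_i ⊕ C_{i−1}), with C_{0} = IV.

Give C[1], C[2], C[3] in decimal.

C[1]: P[1] ⊕ 100 = 253; E(K, 253) = 137.
C[2]: P[2] ⊕ 137 = 9; E(K, 9) = 117.
C[3]: P[3] ⊕ 117 = 196; E(K, 196) = 176.

C[1] = 137, C[2] = 117, C[3] = 176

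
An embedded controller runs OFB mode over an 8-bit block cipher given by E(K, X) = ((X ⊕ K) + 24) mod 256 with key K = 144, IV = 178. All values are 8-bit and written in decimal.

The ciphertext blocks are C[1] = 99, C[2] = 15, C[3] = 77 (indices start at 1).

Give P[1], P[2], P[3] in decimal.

OFB decryption: S_i = E(K, S_{i−1}) with S_{0} = IV; P_i = C_i ⊕ S_i.
P[1]: S = E(K, 178) = 58; 99 ⊕ 58 = 89.
P[2]: S = E(K, 58) = 194; 15 ⊕ 194 = 205.
P[3]: S = E(K, 194) = 106; 77 ⊕ 106 = 39.

P[1] = 89, P[2] = 205, P[3] = 39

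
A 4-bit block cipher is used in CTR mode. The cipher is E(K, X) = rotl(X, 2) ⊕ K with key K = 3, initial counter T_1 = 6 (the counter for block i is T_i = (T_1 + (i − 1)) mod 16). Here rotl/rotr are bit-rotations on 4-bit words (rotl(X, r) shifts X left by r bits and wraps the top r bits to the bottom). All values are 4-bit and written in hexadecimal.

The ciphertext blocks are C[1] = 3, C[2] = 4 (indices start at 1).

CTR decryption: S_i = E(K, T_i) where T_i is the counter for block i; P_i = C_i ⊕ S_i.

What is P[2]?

P[2] = A

P[2]: T = 7, S = E(K, T) = E; 4 ⊕ E = A.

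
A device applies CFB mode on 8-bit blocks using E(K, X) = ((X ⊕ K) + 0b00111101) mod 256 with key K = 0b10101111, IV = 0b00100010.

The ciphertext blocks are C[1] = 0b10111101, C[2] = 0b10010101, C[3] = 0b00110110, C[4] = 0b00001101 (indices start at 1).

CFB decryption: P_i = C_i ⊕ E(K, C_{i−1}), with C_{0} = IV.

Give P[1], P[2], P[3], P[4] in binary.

P[1]: E(K, 0b00100010) = 0b11001010; 0b10111101 ⊕ 0b11001010 = 0b01110111.
P[2]: E(K, 0b10111101) = 0b01001111; 0b10010101 ⊕ 0b01001111 = 0b11011010.
P[3]: E(K, 0b10010101) = 0b01110111; 0b00110110 ⊕ 0b01110111 = 0b01000001.
P[4]: E(K, 0b00110110) = 0b11010110; 0b00001101 ⊕ 0b11010110 = 0b11011011.

P[1] = 0b01110111, P[2] = 0b11011010, P[3] = 0b01000001, P[4] = 0b11011011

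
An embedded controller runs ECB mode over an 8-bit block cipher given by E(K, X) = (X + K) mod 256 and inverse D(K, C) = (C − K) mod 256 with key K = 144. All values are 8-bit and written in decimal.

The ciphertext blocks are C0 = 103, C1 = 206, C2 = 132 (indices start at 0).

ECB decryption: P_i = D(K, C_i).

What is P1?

P1 = 62

P1: D(K, 206) = 62.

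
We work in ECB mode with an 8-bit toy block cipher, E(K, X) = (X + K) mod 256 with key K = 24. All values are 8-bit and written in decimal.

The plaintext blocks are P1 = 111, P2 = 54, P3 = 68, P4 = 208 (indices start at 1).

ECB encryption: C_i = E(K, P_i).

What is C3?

C3: E(K, 68) = 92.

C3 = 92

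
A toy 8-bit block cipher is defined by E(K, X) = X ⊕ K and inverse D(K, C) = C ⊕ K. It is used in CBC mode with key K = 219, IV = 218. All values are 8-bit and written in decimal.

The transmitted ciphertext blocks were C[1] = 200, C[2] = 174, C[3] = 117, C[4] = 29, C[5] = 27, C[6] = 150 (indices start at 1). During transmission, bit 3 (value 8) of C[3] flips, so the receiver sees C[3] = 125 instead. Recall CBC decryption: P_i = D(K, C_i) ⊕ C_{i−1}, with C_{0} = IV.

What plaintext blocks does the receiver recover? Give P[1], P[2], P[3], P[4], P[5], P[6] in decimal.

Only C[3] changed, to 125. In CBC, a change in C_i garbles P_i and flips the same bit in P_{i+1}. Decrypting the received ciphertext:
P[1]: D(K, 200) = 19; 19 ⊕ 218 = 201.
P[2]: D(K, 174) = 117; 117 ⊕ 200 = 189.
P[3]: D(K, 125) = 166; 166 ⊕ 174 = 8.
P[4]: D(K, 29) = 198; 198 ⊕ 125 = 187.
P[5]: D(K, 27) = 192; 192 ⊕ 29 = 221.
P[6]: D(K, 150) = 77; 77 ⊕ 27 = 86.
Blocks that differ from the original plaintext: P[3], P[4].

P[1] = 201, P[2] = 189, P[3] = 8, P[4] = 187, P[5] = 221, P[6] = 86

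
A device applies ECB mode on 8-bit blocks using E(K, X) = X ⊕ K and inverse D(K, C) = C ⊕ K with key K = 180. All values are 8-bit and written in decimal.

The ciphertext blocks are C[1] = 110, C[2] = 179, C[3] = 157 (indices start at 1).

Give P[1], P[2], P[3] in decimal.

P[1] = 218, P[2] = 7, P[3] = 41

ECB decryption: P_i = D(K, C_i).
P[1]: D(K, 110) = 218.
P[2]: D(K, 179) = 7.
P[3]: D(K, 157) = 41.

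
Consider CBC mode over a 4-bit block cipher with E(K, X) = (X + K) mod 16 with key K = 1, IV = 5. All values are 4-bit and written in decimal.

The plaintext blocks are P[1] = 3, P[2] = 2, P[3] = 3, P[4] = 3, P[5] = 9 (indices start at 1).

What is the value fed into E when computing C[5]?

CBC encryption: C_i = E(K, P_i ⊕ C_{i−1}), with C_{0} = IV.
C[1]: P[1] ⊕ 5 = 6; E(K, 6) = 7.
C[2]: P[2] ⊕ 7 = 5; E(K, 5) = 6.
C[3]: P[3] ⊕ 6 = 5; E(K, 5) = 6.
C[4]: P[4] ⊕ 6 = 5; E(K, 5) = 6.
C[5]: P[5] ⊕ 6 = 15; E(K, 15) = 0.
So the input to E for block [5] is 15.

15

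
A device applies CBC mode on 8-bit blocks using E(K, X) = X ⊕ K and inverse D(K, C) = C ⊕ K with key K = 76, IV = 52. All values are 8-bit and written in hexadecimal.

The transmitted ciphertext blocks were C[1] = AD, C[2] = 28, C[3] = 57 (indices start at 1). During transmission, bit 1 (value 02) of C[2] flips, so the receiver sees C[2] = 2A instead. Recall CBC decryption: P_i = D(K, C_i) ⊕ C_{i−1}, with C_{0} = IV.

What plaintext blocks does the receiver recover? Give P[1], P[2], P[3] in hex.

Only C[2] changed, to 2A. In CBC, a change in C_i garbles P_i and flips the same bit in P_{i+1}. Decrypting the received ciphertext:
P[1]: D(K, AD) = DB; DB ⊕ 52 = 89.
P[2]: D(K, 2A) = 5C; 5C ⊕ AD = F1.
P[3]: D(K, 57) = 21; 21 ⊕ 2A = 0B.
Blocks that differ from the original plaintext: P[2], P[3].

P[1] = 89, P[2] = F1, P[3] = 0B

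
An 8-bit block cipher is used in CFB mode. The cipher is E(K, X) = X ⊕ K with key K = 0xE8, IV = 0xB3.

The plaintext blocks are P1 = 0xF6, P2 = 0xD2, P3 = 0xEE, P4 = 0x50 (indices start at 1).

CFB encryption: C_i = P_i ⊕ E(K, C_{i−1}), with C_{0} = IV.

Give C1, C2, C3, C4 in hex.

C1 = 0xAD, C2 = 0x97, C3 = 0x91, C4 = 0x29

C1: E(K, 0xB3) = 0x5B; 0xF6 ⊕ 0x5B = 0xAD.
C2: E(K, 0xAD) = 0x45; 0xD2 ⊕ 0x45 = 0x97.
C3: E(K, 0x97) = 0x7F; 0xEE ⊕ 0x7F = 0x91.
C4: E(K, 0x91) = 0x79; 0x50 ⊕ 0x79 = 0x29.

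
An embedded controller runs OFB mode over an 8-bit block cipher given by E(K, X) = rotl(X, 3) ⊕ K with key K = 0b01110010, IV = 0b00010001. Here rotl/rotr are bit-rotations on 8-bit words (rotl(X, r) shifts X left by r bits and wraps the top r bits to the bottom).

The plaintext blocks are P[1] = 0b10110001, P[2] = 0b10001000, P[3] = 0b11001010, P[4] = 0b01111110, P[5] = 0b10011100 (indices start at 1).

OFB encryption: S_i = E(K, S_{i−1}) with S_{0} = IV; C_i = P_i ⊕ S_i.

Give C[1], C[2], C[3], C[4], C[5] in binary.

C[1]: S = E(K, 0b00010001) = 0b11111010; 0b10110001 ⊕ 0b11111010 = 0b01001011.
C[2]: S = E(K, 0b11111010) = 0b10100101; 0b10001000 ⊕ 0b10100101 = 0b00101101.
C[3]: S = E(K, 0b10100101) = 0b01011111; 0b11001010 ⊕ 0b01011111 = 0b10010101.
C[4]: S = E(K, 0b01011111) = 0b10001000; 0b01111110 ⊕ 0b10001000 = 0b11110110.
C[5]: S = E(K, 0b10001000) = 0b00110110; 0b10011100 ⊕ 0b00110110 = 0b10101010.

C[1] = 0b01001011, C[2] = 0b00101101, C[3] = 0b10010101, C[4] = 0b11110110, C[5] = 0b10101010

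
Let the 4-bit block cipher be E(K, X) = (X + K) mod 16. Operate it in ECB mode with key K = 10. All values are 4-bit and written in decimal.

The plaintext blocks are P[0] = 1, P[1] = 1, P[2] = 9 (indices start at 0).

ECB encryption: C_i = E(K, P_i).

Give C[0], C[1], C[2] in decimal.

C[0] = 11, C[1] = 11, C[2] = 3

C[0]: E(K, 1) = 11.
C[1]: E(K, 1) = 11.
C[2]: E(K, 9) = 3.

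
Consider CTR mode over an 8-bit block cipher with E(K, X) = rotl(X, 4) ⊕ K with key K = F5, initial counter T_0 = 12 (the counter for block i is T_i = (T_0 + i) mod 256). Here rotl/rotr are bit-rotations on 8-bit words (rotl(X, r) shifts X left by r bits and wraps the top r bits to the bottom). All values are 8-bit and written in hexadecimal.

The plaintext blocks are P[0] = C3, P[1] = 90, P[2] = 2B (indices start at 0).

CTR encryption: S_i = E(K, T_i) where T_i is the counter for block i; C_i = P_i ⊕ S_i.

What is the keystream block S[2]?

C[0]: T = 12, S = E(K, T) = D4; C3 ⊕ D4 = 17.
C[1]: T = 13, S = E(K, T) = C4; 90 ⊕ C4 = 54.
C[2]: T = 14, S = E(K, T) = B4; 2B ⊕ B4 = 9F.
So S[2] = B4.

B4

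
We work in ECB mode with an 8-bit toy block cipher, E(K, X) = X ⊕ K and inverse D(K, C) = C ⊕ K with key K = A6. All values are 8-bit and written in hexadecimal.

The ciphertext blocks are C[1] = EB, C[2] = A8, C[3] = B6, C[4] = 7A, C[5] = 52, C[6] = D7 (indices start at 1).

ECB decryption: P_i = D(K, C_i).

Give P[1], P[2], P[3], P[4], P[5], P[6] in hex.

P[1] = 4D, P[2] = 0E, P[3] = 10, P[4] = DC, P[5] = F4, P[6] = 71

P[1]: D(K, EB) = 4D.
P[2]: D(K, A8) = 0E.
P[3]: D(K, B6) = 10.
P[4]: D(K, 7A) = DC.
P[5]: D(K, 52) = F4.
P[6]: D(K, D7) = 71.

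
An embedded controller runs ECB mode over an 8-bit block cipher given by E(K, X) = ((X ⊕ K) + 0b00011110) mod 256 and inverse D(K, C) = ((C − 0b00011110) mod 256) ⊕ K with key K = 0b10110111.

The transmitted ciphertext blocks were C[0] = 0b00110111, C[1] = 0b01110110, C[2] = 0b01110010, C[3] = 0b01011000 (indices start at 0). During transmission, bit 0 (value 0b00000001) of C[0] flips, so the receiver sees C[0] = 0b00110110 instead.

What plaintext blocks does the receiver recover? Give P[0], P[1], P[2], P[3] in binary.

ECB decryption: P_i = D(K, C_i).
Only C[0] changed, to 0b00110110. In ECB, a change in C_i affects only P_i. Decrypting the received ciphertext:
P[0]: D(K, 0b00110110) = 0b10101111.
P[1]: D(K, 0b01110110) = 0b11101111.
P[2]: D(K, 0b01110010) = 0b11100011.
P[3]: D(K, 0b01011000) = 0b10001101.
Blocks that differ from the original plaintext: P[0].

P[0] = 0b10101111, P[1] = 0b11101111, P[2] = 0b11100011, P[3] = 0b10001101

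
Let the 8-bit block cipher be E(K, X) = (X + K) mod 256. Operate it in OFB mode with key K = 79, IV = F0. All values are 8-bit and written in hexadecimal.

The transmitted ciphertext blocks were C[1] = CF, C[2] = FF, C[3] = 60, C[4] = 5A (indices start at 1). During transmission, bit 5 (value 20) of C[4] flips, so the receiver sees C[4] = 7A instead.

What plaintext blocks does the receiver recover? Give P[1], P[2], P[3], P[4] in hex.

OFB decryption: S_i = E(K, S_{i−1}) with S_{0} = IV; P_i = C_i ⊕ S_i.
Only C[4] changed, to 7A. In OFB, a change in C_i flips the same bit in P_i only; the keystream is unaffected. Decrypting the received ciphertext:
P[1]: S = E(K, F0) = 69; CF ⊕ 69 = A6.
P[2]: S = E(K, 69) = E2; FF ⊕ E2 = 1D.
P[3]: S = E(K, E2) = 5B; 60 ⊕ 5B = 3B.
P[4]: S = E(K, 5B) = D4; 7A ⊕ D4 = AE.
Blocks that differ from the original plaintext: P[4].

P[1] = A6, P[2] = 1D, P[3] = 3B, P[4] = AE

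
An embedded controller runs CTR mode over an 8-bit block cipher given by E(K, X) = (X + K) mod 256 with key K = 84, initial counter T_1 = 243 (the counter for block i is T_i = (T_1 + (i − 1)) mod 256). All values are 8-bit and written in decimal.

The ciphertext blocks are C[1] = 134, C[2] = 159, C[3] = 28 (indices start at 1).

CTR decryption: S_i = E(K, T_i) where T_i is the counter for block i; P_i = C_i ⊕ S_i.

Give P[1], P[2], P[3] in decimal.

P[1]: T = 243, S = E(K, T) = 71; 134 ⊕ 71 = 193.
P[2]: T = 244, S = E(K, T) = 72; 159 ⊕ 72 = 215.
P[3]: T = 245, S = E(K, T) = 73; 28 ⊕ 73 = 85.

P[1] = 193, P[2] = 215, P[3] = 85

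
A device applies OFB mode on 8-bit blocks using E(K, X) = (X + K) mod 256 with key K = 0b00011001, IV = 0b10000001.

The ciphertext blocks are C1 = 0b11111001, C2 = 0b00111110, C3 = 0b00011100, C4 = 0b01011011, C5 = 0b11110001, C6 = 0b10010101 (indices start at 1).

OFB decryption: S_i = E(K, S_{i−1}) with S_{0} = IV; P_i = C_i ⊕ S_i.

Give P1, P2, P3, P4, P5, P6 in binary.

P1 = 0b01100011, P2 = 0b10001101, P3 = 0b11010000, P4 = 0b10111110, P5 = 0b00001111, P6 = 0b10000010

P1: S = E(K, 0b10000001) = 0b10011010; 0b11111001 ⊕ 0b10011010 = 0b01100011.
P2: S = E(K, 0b10011010) = 0b10110011; 0b00111110 ⊕ 0b10110011 = 0b10001101.
P3: S = E(K, 0b10110011) = 0b11001100; 0b00011100 ⊕ 0b11001100 = 0b11010000.
P4: S = E(K, 0b11001100) = 0b11100101; 0b01011011 ⊕ 0b11100101 = 0b10111110.
P5: S = E(K, 0b11100101) = 0b11111110; 0b11110001 ⊕ 0b11111110 = 0b00001111.
P6: S = E(K, 0b11111110) = 0b00010111; 0b10010101 ⊕ 0b00010111 = 0b10000010.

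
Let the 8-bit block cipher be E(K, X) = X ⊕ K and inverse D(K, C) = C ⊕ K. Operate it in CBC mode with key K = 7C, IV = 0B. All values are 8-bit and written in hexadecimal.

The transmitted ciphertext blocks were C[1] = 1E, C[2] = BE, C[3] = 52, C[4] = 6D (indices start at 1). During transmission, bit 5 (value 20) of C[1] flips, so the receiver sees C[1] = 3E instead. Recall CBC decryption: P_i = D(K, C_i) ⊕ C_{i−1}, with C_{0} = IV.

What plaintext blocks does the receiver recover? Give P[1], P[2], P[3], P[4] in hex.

Only C[1] changed, to 3E. In CBC, a change in C_i garbles P_i and flips the same bit in P_{i+1}. Decrypting the received ciphertext:
P[1]: D(K, 3E) = 42; 42 ⊕ 0B = 49.
P[2]: D(K, BE) = C2; C2 ⊕ 3E = FC.
P[3]: D(K, 52) = 2E; 2E ⊕ BE = 90.
P[4]: D(K, 6D) = 11; 11 ⊕ 52 = 43.
Blocks that differ from the original plaintext: P[1], P[2].

P[1] = 49, P[2] = FC, P[3] = 90, P[4] = 43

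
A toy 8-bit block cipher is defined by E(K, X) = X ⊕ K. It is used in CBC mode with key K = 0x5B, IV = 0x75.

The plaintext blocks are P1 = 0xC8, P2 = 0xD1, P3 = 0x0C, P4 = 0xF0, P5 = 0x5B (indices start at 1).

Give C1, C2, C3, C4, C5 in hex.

CBC encryption: C_i = E(K, P_i ⊕ C_{i−1}), with C_{0} = IV.
C1: P1 ⊕ 0x75 = 0xBD; E(K, 0xBD) = 0xE6.
C2: P2 ⊕ 0xE6 = 0x37; E(K, 0x37) = 0x6C.
C3: P3 ⊕ 0x6C = 0x60; E(K, 0x60) = 0x3B.
C4: P4 ⊕ 0x3B = 0xCB; E(K, 0xCB) = 0x90.
C5: P5 ⊕ 0x90 = 0xCB; E(K, 0xCB) = 0x90.

C1 = 0xE6, C2 = 0x6C, C3 = 0x3B, C4 = 0x90, C5 = 0x90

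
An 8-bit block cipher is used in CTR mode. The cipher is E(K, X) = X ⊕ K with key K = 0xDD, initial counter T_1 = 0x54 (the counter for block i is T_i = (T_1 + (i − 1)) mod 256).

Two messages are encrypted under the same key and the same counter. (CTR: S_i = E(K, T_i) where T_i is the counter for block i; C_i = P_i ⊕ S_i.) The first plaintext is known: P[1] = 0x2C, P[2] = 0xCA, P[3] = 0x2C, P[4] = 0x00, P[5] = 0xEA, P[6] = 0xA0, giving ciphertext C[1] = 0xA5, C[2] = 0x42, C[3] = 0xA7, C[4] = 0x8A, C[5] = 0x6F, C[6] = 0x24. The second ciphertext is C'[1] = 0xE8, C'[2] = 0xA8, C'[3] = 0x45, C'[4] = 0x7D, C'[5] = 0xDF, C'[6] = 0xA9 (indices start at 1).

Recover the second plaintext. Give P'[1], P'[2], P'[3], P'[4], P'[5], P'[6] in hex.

P'[1] = 0x61, P'[2] = 0x20, P'[3] = 0xCE, P'[4] = 0xF7, P'[5] = 0x5A, P'[6] = 0x2D

In CTR with a reused counter, both messages share the same keystream S_i, so C_i ⊕ C'_i = P_i ⊕ P'_i and thus P'_i = P_i ⊕ C_i ⊕ C'_i.
P'[1]: 0x2C ⊕ 0xA5 ⊕ 0xE8 = 0x61.
P'[2]: 0xCA ⊕ 0x42 ⊕ 0xA8 = 0x20.
P'[3]: 0x2C ⊕ 0xA7 ⊕ 0x45 = 0xCE.
P'[4]: 0x00 ⊕ 0x8A ⊕ 0x7D = 0xF7.
P'[5]: 0xEA ⊕ 0x6F ⊕ 0xDF = 0x5A.
P'[6]: 0xA0 ⊕ 0x24 ⊕ 0xA9 = 0x2D.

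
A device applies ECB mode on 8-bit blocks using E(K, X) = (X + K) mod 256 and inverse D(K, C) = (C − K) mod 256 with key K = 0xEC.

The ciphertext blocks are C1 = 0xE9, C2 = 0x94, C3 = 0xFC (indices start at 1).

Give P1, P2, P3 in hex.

P1 = 0xFD, P2 = 0xA8, P3 = 0x10

ECB decryption: P_i = D(K, C_i).
P1: D(K, 0xE9) = 0xFD.
P2: D(K, 0x94) = 0xA8.
P3: D(K, 0xFC) = 0x10.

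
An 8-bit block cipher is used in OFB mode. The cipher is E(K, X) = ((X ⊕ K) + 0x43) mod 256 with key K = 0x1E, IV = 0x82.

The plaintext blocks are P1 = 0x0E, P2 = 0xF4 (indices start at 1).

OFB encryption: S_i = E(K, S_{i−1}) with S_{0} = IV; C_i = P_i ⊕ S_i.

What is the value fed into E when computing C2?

0xDF

C1: S = E(K, 0x82) = 0xDF; 0x0E ⊕ 0xDF = 0xD1.
C2: S = E(K, 0xDF) = 0x04; 0xF4 ⊕ 0x04 = 0xF0.
So the input to E for block 2 is 0xDF.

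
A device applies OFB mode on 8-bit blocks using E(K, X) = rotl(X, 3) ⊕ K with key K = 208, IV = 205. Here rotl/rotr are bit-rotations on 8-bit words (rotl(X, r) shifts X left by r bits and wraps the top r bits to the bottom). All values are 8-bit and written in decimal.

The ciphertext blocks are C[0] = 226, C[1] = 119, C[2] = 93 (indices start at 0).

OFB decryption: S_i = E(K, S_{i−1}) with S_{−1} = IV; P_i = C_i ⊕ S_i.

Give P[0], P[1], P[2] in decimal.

P[0]: S = E(K, 205) = 190; 226 ⊕ 190 = 92.
P[1]: S = E(K, 190) = 37; 119 ⊕ 37 = 82.
P[2]: S = E(K, 37) = 249; 93 ⊕ 249 = 164.

P[0] = 92, P[1] = 82, P[2] = 164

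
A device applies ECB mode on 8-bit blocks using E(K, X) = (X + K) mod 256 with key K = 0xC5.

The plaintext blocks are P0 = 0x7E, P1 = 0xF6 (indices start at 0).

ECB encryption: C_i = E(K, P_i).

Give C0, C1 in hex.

C0: E(K, 0x7E) = 0x43.
C1: E(K, 0xF6) = 0xBB.

C0 = 0x43, C1 = 0xBB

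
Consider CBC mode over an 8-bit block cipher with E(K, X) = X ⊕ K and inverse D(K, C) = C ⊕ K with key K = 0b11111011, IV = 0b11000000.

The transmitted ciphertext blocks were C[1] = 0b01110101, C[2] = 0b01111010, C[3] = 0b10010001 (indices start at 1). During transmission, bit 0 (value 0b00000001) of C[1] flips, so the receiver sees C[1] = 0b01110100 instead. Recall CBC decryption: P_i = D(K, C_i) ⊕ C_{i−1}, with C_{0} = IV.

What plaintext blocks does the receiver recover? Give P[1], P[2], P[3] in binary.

P[1] = 0b01001111, P[2] = 0b11110101, P[3] = 0b00010000

Only C[1] changed, to 0b01110100. In CBC, a change in C_i garbles P_i and flips the same bit in P_{i+1}. Decrypting the received ciphertext:
P[1]: D(K, 0b01110100) = 0b10001111; 0b10001111 ⊕ 0b11000000 = 0b01001111.
P[2]: D(K, 0b01111010) = 0b10000001; 0b10000001 ⊕ 0b01110100 = 0b11110101.
P[3]: D(K, 0b10010001) = 0b01101010; 0b01101010 ⊕ 0b01111010 = 0b00010000.
Blocks that differ from the original plaintext: P[1], P[2].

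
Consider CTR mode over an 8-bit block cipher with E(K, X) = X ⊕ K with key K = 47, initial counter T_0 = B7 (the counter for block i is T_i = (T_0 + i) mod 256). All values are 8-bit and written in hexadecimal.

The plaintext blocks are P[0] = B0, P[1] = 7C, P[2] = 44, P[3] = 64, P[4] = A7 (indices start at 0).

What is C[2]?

C[2] = BA

CTR encryption: S_i = E(K, T_i) where T_i is the counter for block i; C_i = P_i ⊕ S_i.
C[0]: T = B7, S = E(K, T) = F0; B0 ⊕ F0 = 40.
C[1]: T = B8, S = E(K, T) = FF; 7C ⊕ FF = 83.
C[2]: T = B9, S = E(K, T) = FE; 44 ⊕ FE = BA.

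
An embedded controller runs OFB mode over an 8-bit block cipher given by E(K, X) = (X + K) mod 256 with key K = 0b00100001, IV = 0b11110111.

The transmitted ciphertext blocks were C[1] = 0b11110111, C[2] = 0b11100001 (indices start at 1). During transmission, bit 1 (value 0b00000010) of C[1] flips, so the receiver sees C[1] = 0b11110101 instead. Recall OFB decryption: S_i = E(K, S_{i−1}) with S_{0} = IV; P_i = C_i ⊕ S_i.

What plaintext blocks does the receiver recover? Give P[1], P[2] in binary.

Only C[1] changed, to 0b11110101. In OFB, a change in C_i flips the same bit in P_i only; the keystream is unaffected. Decrypting the received ciphertext:
P[1]: S = E(K, 0b11110111) = 0b00011000; 0b11110101 ⊕ 0b00011000 = 0b11101101.
P[2]: S = E(K, 0b00011000) = 0b00111001; 0b11100001 ⊕ 0b00111001 = 0b11011000.
Blocks that differ from the original plaintext: P[1].

P[1] = 0b11101101, P[2] = 0b11011000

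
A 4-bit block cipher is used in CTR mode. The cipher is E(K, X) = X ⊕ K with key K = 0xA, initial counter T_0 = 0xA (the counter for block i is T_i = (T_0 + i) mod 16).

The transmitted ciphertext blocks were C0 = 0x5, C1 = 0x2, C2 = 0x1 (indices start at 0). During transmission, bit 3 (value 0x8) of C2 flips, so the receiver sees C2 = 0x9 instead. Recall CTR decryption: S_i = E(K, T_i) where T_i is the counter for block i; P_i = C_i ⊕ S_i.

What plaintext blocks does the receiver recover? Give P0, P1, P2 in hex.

Only C2 changed, to 0x9. In CTR, a change in C_i flips the same bit in P_i only; the keystream is unaffected. Decrypting the received ciphertext:
P0: T = 0xA, S = E(K, T) = 0x0; 0x5 ⊕ 0x0 = 0x5.
P1: T = 0xB, S = E(K, T) = 0x1; 0x2 ⊕ 0x1 = 0x3.
P2: T = 0xC, S = E(K, T) = 0x6; 0x9 ⊕ 0x6 = 0xF.
Blocks that differ from the original plaintext: P2.

P0 = 0x5, P1 = 0x3, P2 = 0xF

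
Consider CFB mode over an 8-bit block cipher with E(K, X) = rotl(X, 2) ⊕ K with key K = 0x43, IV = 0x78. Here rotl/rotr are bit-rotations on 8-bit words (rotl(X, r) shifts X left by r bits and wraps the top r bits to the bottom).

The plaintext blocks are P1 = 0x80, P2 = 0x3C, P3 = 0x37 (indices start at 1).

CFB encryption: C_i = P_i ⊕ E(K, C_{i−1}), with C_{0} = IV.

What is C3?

C3 = 0xAB

C1: E(K, 0x78) = 0xA2; 0x80 ⊕ 0xA2 = 0x22.
C2: E(K, 0x22) = 0xCB; 0x3C ⊕ 0xCB = 0xF7.
C3: E(K, 0xF7) = 0x9C; 0x37 ⊕ 0x9C = 0xAB.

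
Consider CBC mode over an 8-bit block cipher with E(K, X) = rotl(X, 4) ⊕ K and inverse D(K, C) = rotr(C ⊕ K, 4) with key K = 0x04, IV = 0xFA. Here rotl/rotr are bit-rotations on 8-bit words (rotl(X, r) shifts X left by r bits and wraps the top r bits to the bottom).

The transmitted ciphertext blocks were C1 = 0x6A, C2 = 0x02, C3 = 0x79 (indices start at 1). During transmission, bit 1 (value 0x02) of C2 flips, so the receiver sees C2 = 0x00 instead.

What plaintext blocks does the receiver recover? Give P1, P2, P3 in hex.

P1 = 0x1C, P2 = 0x2A, P3 = 0xD7

CBC decryption: P_i = D(K, C_i) ⊕ C_{i−1}, with C_{0} = IV.
Only C2 changed, to 0x00. In CBC, a change in C_i garbles P_i and flips the same bit in P_{i+1}. Decrypting the received ciphertext:
P1: D(K, 0x6A) = 0xE6; 0xE6 ⊕ 0xFA = 0x1C.
P2: D(K, 0x00) = 0x40; 0x40 ⊕ 0x6A = 0x2A.
P3: D(K, 0x79) = 0xD7; 0xD7 ⊕ 0x00 = 0xD7.
Blocks that differ from the original plaintext: P2, P3.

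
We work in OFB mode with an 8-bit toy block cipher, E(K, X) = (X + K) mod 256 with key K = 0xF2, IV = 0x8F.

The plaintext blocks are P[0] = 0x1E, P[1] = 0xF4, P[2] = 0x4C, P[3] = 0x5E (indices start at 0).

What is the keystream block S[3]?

OFB encryption: S_i = E(K, S_{i−1}) with S_{−1} = IV; C_i = P_i ⊕ S_i.
C[0]: S = E(K, 0x8F) = 0x81; 0x1E ⊕ 0x81 = 0x9F.
C[1]: S = E(K, 0x81) = 0x73; 0xF4 ⊕ 0x73 = 0x87.
C[2]: S = E(K, 0x73) = 0x65; 0x4C ⊕ 0x65 = 0x29.
C[3]: S = E(K, 0x65) = 0x57; 0x5E ⊕ 0x57 = 0x09.
So S[3] = 0x57.

0x57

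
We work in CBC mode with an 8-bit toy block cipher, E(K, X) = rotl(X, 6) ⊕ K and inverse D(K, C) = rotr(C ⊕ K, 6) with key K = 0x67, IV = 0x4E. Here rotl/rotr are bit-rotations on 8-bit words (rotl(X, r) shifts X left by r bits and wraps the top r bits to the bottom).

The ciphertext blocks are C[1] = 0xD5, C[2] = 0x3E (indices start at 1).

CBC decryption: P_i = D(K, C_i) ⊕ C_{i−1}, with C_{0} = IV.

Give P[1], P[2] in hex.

P[1] = 0x84, P[2] = 0xB0

P[1]: D(K, 0xD5) = 0xCA; 0xCA ⊕ 0x4E = 0x84.
P[2]: D(K, 0x3E) = 0x65; 0x65 ⊕ 0xD5 = 0xB0.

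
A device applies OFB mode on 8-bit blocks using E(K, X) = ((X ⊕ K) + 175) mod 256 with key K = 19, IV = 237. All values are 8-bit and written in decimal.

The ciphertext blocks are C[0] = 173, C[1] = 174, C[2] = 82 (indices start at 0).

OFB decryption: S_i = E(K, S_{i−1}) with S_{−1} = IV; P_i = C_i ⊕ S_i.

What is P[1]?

P[0]: S = E(K, 237) = 173; 173 ⊕ 173 = 0.
P[1]: S = E(K, 173) = 109; 174 ⊕ 109 = 195.

P[1] = 195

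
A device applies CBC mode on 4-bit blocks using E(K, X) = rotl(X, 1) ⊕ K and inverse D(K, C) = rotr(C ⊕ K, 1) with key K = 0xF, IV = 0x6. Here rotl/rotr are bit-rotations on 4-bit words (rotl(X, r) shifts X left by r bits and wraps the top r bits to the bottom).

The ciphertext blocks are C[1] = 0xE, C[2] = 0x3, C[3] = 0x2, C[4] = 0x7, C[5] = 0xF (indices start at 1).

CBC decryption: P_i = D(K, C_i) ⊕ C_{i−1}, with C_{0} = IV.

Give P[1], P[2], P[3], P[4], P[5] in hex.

P[1]: D(K, 0xE) = 0x8; 0x8 ⊕ 0x6 = 0xE.
P[2]: D(K, 0x3) = 0x6; 0x6 ⊕ 0xE = 0x8.
P[3]: D(K, 0x2) = 0xE; 0xE ⊕ 0x3 = 0xD.
P[4]: D(K, 0x7) = 0x4; 0x4 ⊕ 0x2 = 0x6.
P[5]: D(K, 0xF) = 0x0; 0x0 ⊕ 0x7 = 0x7.

P[1] = 0xE, P[2] = 0x8, P[3] = 0xD, P[4] = 0x6, P[5] = 0x7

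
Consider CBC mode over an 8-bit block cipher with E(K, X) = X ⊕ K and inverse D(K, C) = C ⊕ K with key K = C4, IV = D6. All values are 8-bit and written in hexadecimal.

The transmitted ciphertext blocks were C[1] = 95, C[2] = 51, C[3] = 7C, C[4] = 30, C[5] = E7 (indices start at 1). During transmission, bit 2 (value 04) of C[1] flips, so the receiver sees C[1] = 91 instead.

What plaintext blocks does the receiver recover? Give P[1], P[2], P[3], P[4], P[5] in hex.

P[1] = 83, P[2] = 04, P[3] = E9, P[4] = 88, P[5] = 13

CBC decryption: P_i = D(K, C_i) ⊕ C_{i−1}, with C_{0} = IV.
Only C[1] changed, to 91. In CBC, a change in C_i garbles P_i and flips the same bit in P_{i+1}. Decrypting the received ciphertext:
P[1]: D(K, 91) = 55; 55 ⊕ D6 = 83.
P[2]: D(K, 51) = 95; 95 ⊕ 91 = 04.
P[3]: D(K, 7C) = B8; B8 ⊕ 51 = E9.
P[4]: D(K, 30) = F4; F4 ⊕ 7C = 88.
P[5]: D(K, E7) = 23; 23 ⊕ 30 = 13.
Blocks that differ from the original plaintext: P[1], P[2].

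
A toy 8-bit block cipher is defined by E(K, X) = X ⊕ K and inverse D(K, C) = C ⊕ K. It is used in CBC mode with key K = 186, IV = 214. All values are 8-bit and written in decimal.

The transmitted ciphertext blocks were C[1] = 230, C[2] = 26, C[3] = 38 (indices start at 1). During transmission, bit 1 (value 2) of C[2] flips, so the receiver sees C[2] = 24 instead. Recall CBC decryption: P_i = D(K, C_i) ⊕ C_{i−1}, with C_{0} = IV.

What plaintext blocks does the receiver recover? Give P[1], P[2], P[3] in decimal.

Only C[2] changed, to 24. In CBC, a change in C_i garbles P_i and flips the same bit in P_{i+1}. Decrypting the received ciphertext:
P[1]: D(K, 230) = 92; 92 ⊕ 214 = 138.
P[2]: D(K, 24) = 162; 162 ⊕ 230 = 68.
P[3]: D(K, 38) = 156; 156 ⊕ 24 = 132.
Blocks that differ from the original plaintext: P[2], P[3].

P[1] = 138, P[2] = 68, P[3] = 132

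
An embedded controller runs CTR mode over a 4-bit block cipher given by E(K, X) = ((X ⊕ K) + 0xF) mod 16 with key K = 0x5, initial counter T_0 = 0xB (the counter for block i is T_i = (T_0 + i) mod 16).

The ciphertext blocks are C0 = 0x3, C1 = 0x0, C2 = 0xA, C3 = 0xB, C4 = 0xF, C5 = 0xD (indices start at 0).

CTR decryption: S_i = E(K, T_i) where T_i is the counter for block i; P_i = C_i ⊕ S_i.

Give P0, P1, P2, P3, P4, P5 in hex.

P0: T = 0xB, S = E(K, T) = 0xD; 0x3 ⊕ 0xD = 0xE.
P1: T = 0xC, S = E(K, T) = 0x8; 0x0 ⊕ 0x8 = 0x8.
P2: T = 0xD, S = E(K, T) = 0x7; 0xA ⊕ 0x7 = 0xD.
P3: T = 0xE, S = E(K, T) = 0xA; 0xB ⊕ 0xA = 0x1.
P4: T = 0xF, S = E(K, T) = 0x9; 0xF ⊕ 0x9 = 0x6.
P5: T = 0x0, S = E(K, T) = 0x4; 0xD ⊕ 0x4 = 0x9.

P0 = 0xE, P1 = 0x8, P2 = 0xD, P3 = 0x1, P4 = 0x6, P5 = 0x9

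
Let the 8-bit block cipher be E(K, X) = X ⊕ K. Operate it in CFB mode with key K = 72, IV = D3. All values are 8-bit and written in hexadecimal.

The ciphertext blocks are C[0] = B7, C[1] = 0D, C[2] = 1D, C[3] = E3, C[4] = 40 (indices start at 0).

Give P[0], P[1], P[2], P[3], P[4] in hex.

P[0] = 16, P[1] = C8, P[2] = 62, P[3] = 8C, P[4] = D1

CFB decryption: P_i = C_i ⊕ E(K, C_{i−1}), with C_{−1} = IV.
P[0]: E(K, D3) = A1; B7 ⊕ A1 = 16.
P[1]: E(K, B7) = C5; 0D ⊕ C5 = C8.
P[2]: E(K, 0D) = 7F; 1D ⊕ 7F = 62.
P[3]: E(K, 1D) = 6F; E3 ⊕ 6F = 8C.
P[4]: E(K, E3) = 91; 40 ⊕ 91 = D1.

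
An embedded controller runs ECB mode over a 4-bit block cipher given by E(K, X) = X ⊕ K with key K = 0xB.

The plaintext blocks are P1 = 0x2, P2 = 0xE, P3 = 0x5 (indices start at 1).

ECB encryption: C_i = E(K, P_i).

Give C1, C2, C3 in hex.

C1 = 0x9, C2 = 0x5, C3 = 0xE

C1: E(K, 0x2) = 0x9.
C2: E(K, 0xE) = 0x5.
C3: E(K, 0x5) = 0xE.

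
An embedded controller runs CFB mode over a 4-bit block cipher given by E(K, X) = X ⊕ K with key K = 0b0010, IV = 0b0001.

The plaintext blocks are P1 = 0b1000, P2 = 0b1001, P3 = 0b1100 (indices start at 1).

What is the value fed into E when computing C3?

CFB encryption: C_i = P_i ⊕ E(K, C_{i−1}), with C_{0} = IV.
C1: E(K, 0b0001) = 0b0011; 0b1000 ⊕ 0b0011 = 0b1011.
C2: E(K, 0b1011) = 0b1001; 0b1001 ⊕ 0b1001 = 0b0000.
C3: E(K, 0b0000) = 0b0010; 0b1100 ⊕ 0b0010 = 0b1110.
So the input to E for block 3 is 0b0000.

0b0000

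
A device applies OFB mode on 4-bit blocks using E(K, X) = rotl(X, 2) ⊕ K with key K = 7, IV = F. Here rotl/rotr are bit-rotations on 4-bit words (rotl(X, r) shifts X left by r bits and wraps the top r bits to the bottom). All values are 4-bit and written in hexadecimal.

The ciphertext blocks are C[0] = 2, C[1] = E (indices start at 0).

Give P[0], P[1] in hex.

OFB decryption: S_i = E(K, S_{i−1}) with S_{−1} = IV; P_i = C_i ⊕ S_i.
P[0]: S = E(K, F) = 8; 2 ⊕ 8 = A.
P[1]: S = E(K, 8) = 5; E ⊕ 5 = B.

P[0] = A, P[1] = B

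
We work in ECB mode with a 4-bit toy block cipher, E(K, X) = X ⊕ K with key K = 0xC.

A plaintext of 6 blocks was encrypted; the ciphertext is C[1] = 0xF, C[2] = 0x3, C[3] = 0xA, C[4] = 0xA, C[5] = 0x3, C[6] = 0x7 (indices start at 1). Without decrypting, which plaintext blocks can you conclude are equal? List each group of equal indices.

ECB encrypts each block independently with the same key, so equal ciphertext blocks imply equal plaintext blocks.
C[2] = C[5] = 0x3, so P[2] = P[5].
C[3] = C[4] = 0xA, so P[3] = P[4].

P[2] = P[5]; P[3] = P[4]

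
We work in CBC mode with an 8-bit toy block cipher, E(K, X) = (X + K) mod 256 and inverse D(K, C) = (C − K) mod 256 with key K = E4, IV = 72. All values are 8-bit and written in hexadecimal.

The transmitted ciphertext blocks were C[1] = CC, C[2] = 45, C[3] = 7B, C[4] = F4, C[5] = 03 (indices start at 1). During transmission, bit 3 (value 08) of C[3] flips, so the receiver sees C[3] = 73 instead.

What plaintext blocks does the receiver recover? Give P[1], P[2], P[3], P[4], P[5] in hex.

CBC decryption: P_i = D(K, C_i) ⊕ C_{i−1}, with C_{0} = IV.
Only C[3] changed, to 73. In CBC, a change in C_i garbles P_i and flips the same bit in P_{i+1}. Decrypting the received ciphertext:
P[1]: D(K, CC) = E8; E8 ⊕ 72 = 9A.
P[2]: D(K, 45) = 61; 61 ⊕ CC = AD.
P[3]: D(K, 73) = 8F; 8F ⊕ 45 = CA.
P[4]: D(K, F4) = 10; 10 ⊕ 73 = 63.
P[5]: D(K, 03) = 1F; 1F ⊕ F4 = EB.
Blocks that differ from the original plaintext: P[3], P[4].

P[1] = 9A, P[2] = AD, P[3] = CA, P[4] = 63, P[5] = EB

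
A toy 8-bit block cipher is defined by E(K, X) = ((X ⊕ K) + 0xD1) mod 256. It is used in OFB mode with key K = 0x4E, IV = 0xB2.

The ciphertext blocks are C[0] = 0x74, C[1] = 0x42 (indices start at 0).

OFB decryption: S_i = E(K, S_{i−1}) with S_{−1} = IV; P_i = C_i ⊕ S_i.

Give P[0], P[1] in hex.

P[0] = 0xB9, P[1] = 0x16

P[0]: S = E(K, 0xB2) = 0xCD; 0x74 ⊕ 0xCD = 0xB9.
P[1]: S = E(K, 0xCD) = 0x54; 0x42 ⊕ 0x54 = 0x16.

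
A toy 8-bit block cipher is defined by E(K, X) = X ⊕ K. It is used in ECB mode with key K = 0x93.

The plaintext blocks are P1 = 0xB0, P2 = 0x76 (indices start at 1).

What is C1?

ECB encryption: C_i = E(K, P_i).
C1: E(K, 0xB0) = 0x23.

C1 = 0x23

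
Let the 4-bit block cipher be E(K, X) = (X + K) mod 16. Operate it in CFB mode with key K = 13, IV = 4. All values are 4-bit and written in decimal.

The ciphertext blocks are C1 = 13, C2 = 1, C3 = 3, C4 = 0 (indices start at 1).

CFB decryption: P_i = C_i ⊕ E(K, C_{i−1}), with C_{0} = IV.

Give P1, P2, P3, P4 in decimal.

P1 = 12, P2 = 11, P3 = 13, P4 = 0

P1: E(K, 4) = 1; 13 ⊕ 1 = 12.
P2: E(K, 13) = 10; 1 ⊕ 10 = 11.
P3: E(K, 1) = 14; 3 ⊕ 14 = 13.
P4: E(K, 3) = 0; 0 ⊕ 0 = 0.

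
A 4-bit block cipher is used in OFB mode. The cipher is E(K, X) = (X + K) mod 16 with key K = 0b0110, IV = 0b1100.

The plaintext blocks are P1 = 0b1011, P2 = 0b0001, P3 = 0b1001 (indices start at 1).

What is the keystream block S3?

0b1110

OFB encryption: S_i = E(K, S_{i−1}) with S_{0} = IV; C_i = P_i ⊕ S_i.
C1: S = E(K, 0b1100) = 0b0010; 0b1011 ⊕ 0b0010 = 0b1001.
C2: S = E(K, 0b0010) = 0b1000; 0b0001 ⊕ 0b1000 = 0b1001.
C3: S = E(K, 0b1000) = 0b1110; 0b1001 ⊕ 0b1110 = 0b0111.
So S3 = 0b1110.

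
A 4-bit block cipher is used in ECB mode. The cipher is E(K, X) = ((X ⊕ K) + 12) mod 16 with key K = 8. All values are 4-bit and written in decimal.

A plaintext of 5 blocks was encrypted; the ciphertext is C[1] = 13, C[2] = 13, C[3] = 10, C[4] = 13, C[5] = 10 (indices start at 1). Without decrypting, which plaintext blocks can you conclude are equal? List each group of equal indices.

P[1] = P[2] = P[4]; P[3] = P[5]

ECB encrypts each block independently with the same key, so equal ciphertext blocks imply equal plaintext blocks.
C[1] = C[2] = C[4] = 13, so P[1] = P[2] = P[4].
C[3] = C[5] = 10, so P[3] = P[5].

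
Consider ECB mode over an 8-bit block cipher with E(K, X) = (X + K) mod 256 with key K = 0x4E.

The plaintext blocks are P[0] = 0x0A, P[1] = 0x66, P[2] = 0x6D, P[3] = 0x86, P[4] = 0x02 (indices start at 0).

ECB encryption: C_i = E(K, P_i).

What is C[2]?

C[2] = 0xBB

C[2]: E(K, 0x6D) = 0xBB.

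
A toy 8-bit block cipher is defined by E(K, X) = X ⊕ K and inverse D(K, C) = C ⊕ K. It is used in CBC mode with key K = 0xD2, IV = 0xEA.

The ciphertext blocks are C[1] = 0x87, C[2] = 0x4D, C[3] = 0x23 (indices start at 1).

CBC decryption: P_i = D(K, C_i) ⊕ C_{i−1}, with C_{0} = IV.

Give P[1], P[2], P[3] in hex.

P[1]: D(K, 0x87) = 0x55; 0x55 ⊕ 0xEA = 0xBF.
P[2]: D(K, 0x4D) = 0x9F; 0x9F ⊕ 0x87 = 0x18.
P[3]: D(K, 0x23) = 0xF1; 0xF1 ⊕ 0x4D = 0xBC.

P[1] = 0xBF, P[2] = 0x18, P[3] = 0xBC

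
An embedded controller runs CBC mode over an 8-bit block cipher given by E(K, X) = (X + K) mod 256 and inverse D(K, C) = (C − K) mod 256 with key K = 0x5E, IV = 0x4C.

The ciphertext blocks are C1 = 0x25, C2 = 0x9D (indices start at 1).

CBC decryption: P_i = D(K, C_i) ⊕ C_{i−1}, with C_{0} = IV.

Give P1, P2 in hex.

P1 = 0x8B, P2 = 0x1A

P1: D(K, 0x25) = 0xC7; 0xC7 ⊕ 0x4C = 0x8B.
P2: D(K, 0x9D) = 0x3F; 0x3F ⊕ 0x25 = 0x1A.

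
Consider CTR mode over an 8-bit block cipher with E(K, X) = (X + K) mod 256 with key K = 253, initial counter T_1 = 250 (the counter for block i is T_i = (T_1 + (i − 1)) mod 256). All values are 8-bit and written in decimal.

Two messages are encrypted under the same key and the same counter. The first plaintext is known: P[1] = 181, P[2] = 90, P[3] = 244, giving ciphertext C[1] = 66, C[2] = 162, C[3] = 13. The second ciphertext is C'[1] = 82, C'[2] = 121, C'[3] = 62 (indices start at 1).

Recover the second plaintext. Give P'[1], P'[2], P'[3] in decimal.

In CTR with a reused counter, both messages share the same keystream S_i, so C_i ⊕ C'_i = P_i ⊕ P'_i and thus P'_i = P_i ⊕ C_i ⊕ C'_i.
P'[1]: 181 ⊕ 66 ⊕ 82 = 165.
P'[2]: 90 ⊕ 162 ⊕ 121 = 129.
P'[3]: 244 ⊕ 13 ⊕ 62 = 199.

P'[1] = 165, P'[2] = 129, P'[3] = 199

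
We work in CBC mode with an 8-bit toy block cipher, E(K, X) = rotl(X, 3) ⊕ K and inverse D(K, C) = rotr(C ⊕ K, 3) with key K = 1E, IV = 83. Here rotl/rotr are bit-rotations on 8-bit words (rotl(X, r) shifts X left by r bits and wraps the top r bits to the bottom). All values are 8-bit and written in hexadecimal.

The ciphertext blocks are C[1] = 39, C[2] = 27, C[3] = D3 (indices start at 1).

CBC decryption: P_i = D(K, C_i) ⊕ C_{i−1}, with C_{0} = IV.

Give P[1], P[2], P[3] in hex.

P[1]: D(K, 39) = E4; E4 ⊕ 83 = 67.
P[2]: D(K, 27) = 27; 27 ⊕ 39 = 1E.
P[3]: D(K, D3) = B9; B9 ⊕ 27 = 9E.

P[1] = 67, P[2] = 1E, P[3] = 9E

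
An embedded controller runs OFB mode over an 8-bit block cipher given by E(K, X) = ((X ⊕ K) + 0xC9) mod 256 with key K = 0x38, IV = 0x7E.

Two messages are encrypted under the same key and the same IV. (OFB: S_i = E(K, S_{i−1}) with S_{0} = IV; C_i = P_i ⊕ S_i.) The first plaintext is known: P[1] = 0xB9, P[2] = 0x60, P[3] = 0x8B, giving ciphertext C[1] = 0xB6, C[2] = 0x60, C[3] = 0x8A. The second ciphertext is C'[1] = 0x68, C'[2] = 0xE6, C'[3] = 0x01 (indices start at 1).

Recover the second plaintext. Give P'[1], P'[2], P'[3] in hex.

In OFB with a reused IV, both messages share the same keystream S_i, so C_i ⊕ C'_i = P_i ⊕ P'_i and thus P'_i = P_i ⊕ C_i ⊕ C'_i.
P'[1]: 0xB9 ⊕ 0xB6 ⊕ 0x68 = 0x67.
P'[2]: 0x60 ⊕ 0x60 ⊕ 0xE6 = 0xE6.
P'[3]: 0x8B ⊕ 0x8A ⊕ 0x01 = 0x00.

P'[1] = 0x67, P'[2] = 0xE6, P'[3] = 0x00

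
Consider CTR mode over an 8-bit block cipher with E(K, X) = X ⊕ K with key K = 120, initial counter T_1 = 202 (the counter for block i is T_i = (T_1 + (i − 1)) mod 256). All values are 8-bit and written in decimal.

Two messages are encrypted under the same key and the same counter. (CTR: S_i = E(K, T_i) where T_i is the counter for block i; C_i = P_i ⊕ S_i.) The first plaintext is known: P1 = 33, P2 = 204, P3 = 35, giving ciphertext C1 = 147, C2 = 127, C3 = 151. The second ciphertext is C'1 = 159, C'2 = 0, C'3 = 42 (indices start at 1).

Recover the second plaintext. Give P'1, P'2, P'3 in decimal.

In CTR with a reused counter, both messages share the same keystream S_i, so C_i ⊕ C'_i = P_i ⊕ P'_i and thus P'_i = P_i ⊕ C_i ⊕ C'_i.
P'1: 33 ⊕ 147 ⊕ 159 = 45.
P'2: 204 ⊕ 127 ⊕ 0 = 179.
P'3: 35 ⊕ 151 ⊕ 42 = 158.

P'1 = 45, P'2 = 179, P'3 = 158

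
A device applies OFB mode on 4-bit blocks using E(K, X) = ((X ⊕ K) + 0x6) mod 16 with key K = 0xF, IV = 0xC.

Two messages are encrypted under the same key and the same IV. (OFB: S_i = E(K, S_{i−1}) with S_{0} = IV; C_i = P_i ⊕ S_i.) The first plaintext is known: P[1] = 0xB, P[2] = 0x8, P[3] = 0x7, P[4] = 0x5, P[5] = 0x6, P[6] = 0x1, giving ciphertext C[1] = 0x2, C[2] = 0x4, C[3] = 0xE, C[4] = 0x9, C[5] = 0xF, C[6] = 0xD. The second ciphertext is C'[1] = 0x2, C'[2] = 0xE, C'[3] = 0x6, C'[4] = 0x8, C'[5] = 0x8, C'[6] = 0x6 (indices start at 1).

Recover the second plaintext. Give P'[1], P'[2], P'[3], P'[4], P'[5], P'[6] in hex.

In OFB with a reused IV, both messages share the same keystream S_i, so C_i ⊕ C'_i = P_i ⊕ P'_i and thus P'_i = P_i ⊕ C_i ⊕ C'_i.
P'[1]: 0xB ⊕ 0x2 ⊕ 0x2 = 0xB.
P'[2]: 0x8 ⊕ 0x4 ⊕ 0xE = 0x2.
P'[3]: 0x7 ⊕ 0xE ⊕ 0x6 = 0xF.
P'[4]: 0x5 ⊕ 0x9 ⊕ 0x8 = 0x4.
P'[5]: 0x6 ⊕ 0xF ⊕ 0x8 = 0x1.
P'[6]: 0x1 ⊕ 0xD ⊕ 0x6 = 0xA.

P'[1] = 0xB, P'[2] = 0x2, P'[3] = 0xF, P'[4] = 0x4, P'[5] = 0x1, P'[6] = 0xA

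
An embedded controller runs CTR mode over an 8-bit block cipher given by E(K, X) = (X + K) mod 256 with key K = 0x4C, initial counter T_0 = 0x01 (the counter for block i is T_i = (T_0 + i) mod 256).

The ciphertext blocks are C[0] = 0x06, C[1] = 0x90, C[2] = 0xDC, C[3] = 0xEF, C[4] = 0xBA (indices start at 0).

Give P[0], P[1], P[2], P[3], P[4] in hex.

CTR decryption: S_i = E(K, T_i) where T_i is the counter for block i; P_i = C_i ⊕ S_i.
P[0]: T = 0x01, S = E(K, T) = 0x4D; 0x06 ⊕ 0x4D = 0x4B.
P[1]: T = 0x02, S = E(K, T) = 0x4E; 0x90 ⊕ 0x4E = 0xDE.
P[2]: T = 0x03, S = E(K, T) = 0x4F; 0xDC ⊕ 0x4F = 0x93.
P[3]: T = 0x04, S = E(K, T) = 0x50; 0xEF ⊕ 0x50 = 0xBF.
P[4]: T = 0x05, S = E(K, T) = 0x51; 0xBA ⊕ 0x51 = 0xEB.

P[0] = 0x4B, P[1] = 0xDE, P[2] = 0x93, P[3] = 0xBF, P[4] = 0xEB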